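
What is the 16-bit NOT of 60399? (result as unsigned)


~0b1110101111101111 = 0b1010000010000 = 5136 (16-bit unsigned)

5136


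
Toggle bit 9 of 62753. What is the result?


62753 ^ (1 << 9) = 62753 ^ 512 = 63265

63265


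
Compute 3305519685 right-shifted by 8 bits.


0b11000101000001100011101001000101 >> 8 = 0b110001010000011000111010 = 12912186

12912186


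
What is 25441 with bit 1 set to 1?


25441 | (1 << 1) = 25441 | 2 = 25443

25443


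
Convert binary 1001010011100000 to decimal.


1001010011100000 in decimal = 38112

38112


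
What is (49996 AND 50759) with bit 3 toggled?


Step 1: 49996 & 50759 = 49732
Step 2: 49732 ^ (1 << 3) = 49732 ^ 8 = 49740

49740


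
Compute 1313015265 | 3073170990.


0b1001110010000110000010111100001 | 0b10110111001011001101111000101110 = 0b11111111011011111101111111101111 = 4285521903

4285521903


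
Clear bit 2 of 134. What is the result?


134 & ~(1 << 2) = 130

130


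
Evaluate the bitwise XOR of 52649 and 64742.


0b1100110110101001 ^ 0b1111110011100110 = 0b11000101001111 = 12623

12623


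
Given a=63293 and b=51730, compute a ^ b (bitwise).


63293 ^ 51730 = 15663

15663


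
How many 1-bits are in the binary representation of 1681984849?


0b1100100010000010000110101010001 has 11 set bits

11


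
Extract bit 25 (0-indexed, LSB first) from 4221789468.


0b11111011101000110110010100011100, position 25 = 1

1


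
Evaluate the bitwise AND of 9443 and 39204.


0b10010011100011 & 0b1001100100100100 = 0b100000 = 32

32


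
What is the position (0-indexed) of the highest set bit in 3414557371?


0b11001011100001100000001010111011. Highest set bit at position 31

31


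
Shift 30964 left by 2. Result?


0b111100011110100 << 2 = 0b11110001111010000 = 123856

123856


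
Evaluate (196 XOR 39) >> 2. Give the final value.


Step 1: 196 ^ 39 = 227
Step 2: 227 >> 2 = 56

56


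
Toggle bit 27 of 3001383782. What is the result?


3001383782 ^ (1 << 27) = 3001383782 ^ 134217728 = 3135601510

3135601510


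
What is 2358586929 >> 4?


0b10001100100101010010111000110001 >> 4 = 0b1000110010010101001011100011 = 147411683

147411683


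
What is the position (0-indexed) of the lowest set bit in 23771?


0b101110011011011. Lowest set bit at position 0

0


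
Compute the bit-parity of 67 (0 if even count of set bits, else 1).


0b1000011 has 3 ones => parity 1

1


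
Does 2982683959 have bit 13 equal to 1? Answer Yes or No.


0b10110001110010000010010100110111, bit 13 = 1. Yes

Yes


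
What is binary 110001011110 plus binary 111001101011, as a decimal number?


110001011110 + 111001101011 = 1101011001001 = 6857

6857


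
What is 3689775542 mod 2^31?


3689775542 & 2147483647 = 1542291894

1542291894


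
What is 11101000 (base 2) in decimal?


11101000 in decimal = 232

232


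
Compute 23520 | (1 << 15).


23520 | (1 << 15) = 23520 | 32768 = 56288

56288


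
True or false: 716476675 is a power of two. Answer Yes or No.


0b101010101101001001000100000011. Multiple bits set => No

No


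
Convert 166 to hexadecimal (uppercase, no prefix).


166 = A6 hex

A6


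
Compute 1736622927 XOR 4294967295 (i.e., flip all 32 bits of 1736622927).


1736622927 ^ 4294967295 = 2558344368

2558344368


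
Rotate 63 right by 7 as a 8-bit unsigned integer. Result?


Rotate 0b111111 right by 7 (8-bit) = 0b1111110 = 126

126


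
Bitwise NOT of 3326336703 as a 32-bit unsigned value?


~0b11000110010000111101111010111111 = 0b111001101111000010000101000000 = 968630592 (32-bit unsigned)

968630592


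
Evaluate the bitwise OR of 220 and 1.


0b11011100 | 0b1 = 0b11011101 = 221

221


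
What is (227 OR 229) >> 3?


Step 1: 227 | 229 = 231
Step 2: 231 >> 3 = 28

28


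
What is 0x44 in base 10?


44 hex = 68 decimal

68


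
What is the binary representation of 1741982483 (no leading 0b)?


1741982483 = 1100111110101001000101100010011 in binary

1100111110101001000101100010011


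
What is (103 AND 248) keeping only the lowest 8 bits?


Step 1: 103 & 248 = 96
Step 2: 96 & 255 = 96

96


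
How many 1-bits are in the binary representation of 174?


0b10101110 has 5 set bits

5


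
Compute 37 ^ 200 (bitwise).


0b100101 ^ 0b11001000 = 0b11101101 = 237

237


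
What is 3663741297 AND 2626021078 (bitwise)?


0b11011010011000000100000101110001 & 0b10011100100001011110011011010110 = 0b10011000000000000100000001010000 = 2550153296

2550153296


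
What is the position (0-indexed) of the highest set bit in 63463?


0b1111011111100111. Highest set bit at position 15

15


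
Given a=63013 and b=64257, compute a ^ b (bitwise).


63013 ^ 64257 = 3364

3364


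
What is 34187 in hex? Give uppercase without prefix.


34187 = 858B hex

858B


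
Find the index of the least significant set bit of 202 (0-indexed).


0b11001010. Lowest set bit at position 1

1


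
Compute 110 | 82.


0b1101110 | 0b1010010 = 0b1111110 = 126

126


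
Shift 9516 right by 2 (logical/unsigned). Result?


0b10010100101100 >> 2 = 0b100101001011 = 2379

2379


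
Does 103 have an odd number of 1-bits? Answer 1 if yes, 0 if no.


0b1100111 has 5 ones => parity 1

1


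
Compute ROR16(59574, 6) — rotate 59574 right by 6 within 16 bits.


Rotate 0b1110100010110110 right by 6 (16-bit) = 0b1101101110100010 = 56226

56226


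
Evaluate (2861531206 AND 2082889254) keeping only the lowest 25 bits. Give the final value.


Step 1: 2861531206 & 2082889254 = 671481862
Step 2: 671481862 & 33554431 = 393222

393222


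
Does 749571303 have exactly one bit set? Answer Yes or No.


0b101100101011011000110011100111. Multiple bits set => No

No


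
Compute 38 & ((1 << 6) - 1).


38 & 63 = 38

38


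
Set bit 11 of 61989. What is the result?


61989 | (1 << 11) = 61989 | 2048 = 64037

64037


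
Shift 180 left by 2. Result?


0b10110100 << 2 = 0b1011010000 = 720

720


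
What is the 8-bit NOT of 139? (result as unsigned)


~0b10001011 = 0b1110100 = 116 (8-bit unsigned)

116


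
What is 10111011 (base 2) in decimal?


10111011 in decimal = 187

187


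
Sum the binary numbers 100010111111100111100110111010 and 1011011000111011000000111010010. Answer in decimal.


100010111111100111100110111010 + 1011011000111011000000111010010 = 1111110000110111111101110001100 = 2115763084

2115763084


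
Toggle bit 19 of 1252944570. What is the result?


1252944570 ^ (1 << 19) = 1252944570 ^ 524288 = 1252420282

1252420282


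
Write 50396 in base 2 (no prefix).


50396 = 1100010011011100 in binary

1100010011011100


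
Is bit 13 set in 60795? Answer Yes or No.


0b1110110101111011, bit 13 = 1. Yes

Yes


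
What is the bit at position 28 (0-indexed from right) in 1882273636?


0b1110000001100010011011101100100, position 28 = 1

1


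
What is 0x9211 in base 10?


9211 hex = 37393 decimal

37393


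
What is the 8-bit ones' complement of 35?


35 ^ 255 = 220

220


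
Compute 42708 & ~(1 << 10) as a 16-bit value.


42708 & ~(1 << 10) = 41684

41684


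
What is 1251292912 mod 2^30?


1251292912 & 1073741823 = 177551088

177551088


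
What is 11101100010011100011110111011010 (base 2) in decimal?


11101100010011100011110111011010 in decimal = 3964550618

3964550618


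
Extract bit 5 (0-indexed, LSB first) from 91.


0b1011011, position 5 = 0

0


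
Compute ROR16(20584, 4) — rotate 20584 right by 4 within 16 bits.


Rotate 0b101000001101000 right by 4 (16-bit) = 0b1000010100000110 = 34054

34054


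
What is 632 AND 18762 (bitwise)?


0b1001111000 & 0b100100101001010 = 0b1001000 = 72

72


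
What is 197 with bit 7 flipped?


197 ^ (1 << 7) = 197 ^ 128 = 69

69


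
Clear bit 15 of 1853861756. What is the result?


1853861756 & ~(1 << 15) = 1853828988

1853828988


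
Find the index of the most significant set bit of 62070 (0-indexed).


0b1111001001110110. Highest set bit at position 15

15


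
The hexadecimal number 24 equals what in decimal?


24 hex = 36 decimal

36


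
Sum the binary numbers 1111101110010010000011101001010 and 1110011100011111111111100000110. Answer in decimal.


1111101110010010000011101001010 + 1110011100011111111111100000110 = 11110001010110010000011001010000 = 4049143376

4049143376


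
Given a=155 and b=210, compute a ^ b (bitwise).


155 ^ 210 = 73

73


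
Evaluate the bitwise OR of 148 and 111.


0b10010100 | 0b1101111 = 0b11111111 = 255

255


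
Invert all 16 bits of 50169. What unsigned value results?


50169 ^ 65535 = 15366

15366


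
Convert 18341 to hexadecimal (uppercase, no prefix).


18341 = 47A5 hex

47A5


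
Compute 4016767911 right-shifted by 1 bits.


0b11101111011010110000001110100111 >> 1 = 0b1110111101101011000000111010011 = 2008383955

2008383955


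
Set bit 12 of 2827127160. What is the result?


2827127160 | (1 << 12) = 2827127160 | 4096 = 2827131256

2827131256


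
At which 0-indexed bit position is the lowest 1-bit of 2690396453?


0b10100000010111000011000100100101. Lowest set bit at position 0

0


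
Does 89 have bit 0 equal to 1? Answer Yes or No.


0b1011001, bit 0 = 1. Yes

Yes


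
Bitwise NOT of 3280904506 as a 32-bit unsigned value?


~0b11000011100011101010000100111010 = 0b111100011100010101111011000101 = 1014062789 (32-bit unsigned)

1014062789


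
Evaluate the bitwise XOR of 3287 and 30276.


0b110011010111 ^ 0b111011001000100 = 0b111101010010011 = 31379

31379


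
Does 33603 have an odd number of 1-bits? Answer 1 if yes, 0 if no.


0b1000001101000011 has 6 ones => parity 0

0


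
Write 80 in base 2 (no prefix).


80 = 1010000 in binary

1010000


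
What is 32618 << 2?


0b111111101101010 << 2 = 0b11111110110101000 = 130472

130472


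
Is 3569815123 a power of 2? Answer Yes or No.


0b11010100110001110000111001010011. Multiple bits set => No

No


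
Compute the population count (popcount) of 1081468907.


0b1000000011101011110011111101011 has 18 set bits

18


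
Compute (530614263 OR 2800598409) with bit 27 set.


Step 1: 530614263 | 2800598409 = 3220029439
Step 2: 3220029439 | (1 << 27) = 3220029439 | 134217728 = 3220029439

3220029439


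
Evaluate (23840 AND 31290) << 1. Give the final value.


Step 1: 23840 & 31290 = 22560
Step 2: 22560 << 1 = 45120

45120


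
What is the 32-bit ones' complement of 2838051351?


2838051351 ^ 4294967295 = 1456915944

1456915944


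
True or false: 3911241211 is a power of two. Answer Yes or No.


0b11101001001000001100110111111011. Multiple bits set => No

No


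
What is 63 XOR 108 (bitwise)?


0b111111 ^ 0b1101100 = 0b1010011 = 83

83


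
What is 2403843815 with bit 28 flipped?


2403843815 ^ (1 << 28) = 2403843815 ^ 268435456 = 2672279271

2672279271


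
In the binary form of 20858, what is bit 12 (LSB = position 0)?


0b101000101111010, position 12 = 1

1


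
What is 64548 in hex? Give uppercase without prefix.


64548 = FC24 hex

FC24


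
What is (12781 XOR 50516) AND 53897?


Step 1: 12781 ^ 50516 = 62649
Step 2: 62649 & 53897 = 53385

53385


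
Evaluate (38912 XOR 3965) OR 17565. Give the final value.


Step 1: 38912 ^ 3965 = 38781
Step 2: 38781 | 17565 = 55293

55293


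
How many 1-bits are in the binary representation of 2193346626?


0b10000010101110111101000001000010 has 13 set bits

13


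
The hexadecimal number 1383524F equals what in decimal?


1383524F hex = 327373391 decimal

327373391


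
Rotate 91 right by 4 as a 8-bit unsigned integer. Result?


Rotate 0b1011011 right by 4 (8-bit) = 0b10110101 = 181

181


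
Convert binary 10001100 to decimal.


10001100 in decimal = 140

140


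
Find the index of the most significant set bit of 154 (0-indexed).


0b10011010. Highest set bit at position 7

7


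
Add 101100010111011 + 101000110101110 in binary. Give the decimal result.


101100010111011 + 101000110101110 = 1010101001101001 = 43625

43625


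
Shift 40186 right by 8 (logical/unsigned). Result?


0b1001110011111010 >> 8 = 0b10011100 = 156

156


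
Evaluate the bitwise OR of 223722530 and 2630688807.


0b1101010101011011110000100010 | 0b10011100110011010010000000100111 = 0b10011101110111011011110000100111 = 2648554535

2648554535


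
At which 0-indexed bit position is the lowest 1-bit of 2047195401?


0b1111010000001011011100100001001. Lowest set bit at position 0

0


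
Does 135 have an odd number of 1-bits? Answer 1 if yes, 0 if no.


0b10000111 has 4 ones => parity 0

0


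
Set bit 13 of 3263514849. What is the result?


3263514849 | (1 << 13) = 3263514849 | 8192 = 3263523041

3263523041


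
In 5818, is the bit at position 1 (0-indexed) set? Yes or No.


0b1011010111010, bit 1 = 1. Yes

Yes


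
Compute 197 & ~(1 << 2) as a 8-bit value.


197 & ~(1 << 2) = 193

193


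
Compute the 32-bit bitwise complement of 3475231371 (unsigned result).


~0b11001111001000111101001010001011 = 0b110000110111000010110101110100 = 819735924 (32-bit unsigned)

819735924


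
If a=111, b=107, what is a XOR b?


111 ^ 107 = 4

4


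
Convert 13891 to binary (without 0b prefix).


13891 = 11011001000011 in binary

11011001000011


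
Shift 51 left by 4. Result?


0b110011 << 4 = 0b1100110000 = 816

816


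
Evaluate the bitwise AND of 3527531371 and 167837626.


0b11010010010000011101101101101011 & 0b1010000000001111111110111010 = 0b10000000001101101100101010 = 33610538

33610538


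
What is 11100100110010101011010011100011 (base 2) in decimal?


11100100110010101011010011100011 in decimal = 3838489827

3838489827


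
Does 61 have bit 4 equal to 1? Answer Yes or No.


0b111101, bit 4 = 1. Yes

Yes


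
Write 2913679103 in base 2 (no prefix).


2913679103 = 10101101101010110011011011111111 in binary

10101101101010110011011011111111


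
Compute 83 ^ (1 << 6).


83 ^ (1 << 6) = 83 ^ 64 = 19

19


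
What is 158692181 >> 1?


0b1001011101010111001101010101 >> 1 = 0b100101110101011100110101010 = 79346090

79346090


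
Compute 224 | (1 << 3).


224 | (1 << 3) = 224 | 8 = 232

232


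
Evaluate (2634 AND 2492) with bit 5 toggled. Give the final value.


Step 1: 2634 & 2492 = 2056
Step 2: 2056 ^ (1 << 5) = 2056 ^ 32 = 2088

2088


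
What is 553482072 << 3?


0b100000111111010111011101011000 << 3 = 0b100000111111010111011101011000000 = 4427856576

4427856576


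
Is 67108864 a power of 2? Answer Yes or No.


0b100000000000000000000000000. Only one bit set => Yes

Yes


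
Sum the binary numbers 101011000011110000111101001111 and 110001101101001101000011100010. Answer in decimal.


101011000011110000111101001111 + 110001101101001101000011100010 = 1011100110000111110000000110001 = 1556340785

1556340785


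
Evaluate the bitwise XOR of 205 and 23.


0b11001101 ^ 0b10111 = 0b11011010 = 218

218


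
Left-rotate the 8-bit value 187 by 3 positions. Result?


Rotate 0b10111011 left by 3 (8-bit) = 0b11011101 = 221

221


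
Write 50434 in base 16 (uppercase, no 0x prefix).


50434 = C502 hex

C502


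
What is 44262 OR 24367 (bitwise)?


0b1010110011100110 | 0b101111100101111 = 0b1111111111101111 = 65519

65519


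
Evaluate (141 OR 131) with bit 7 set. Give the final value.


Step 1: 141 | 131 = 143
Step 2: 143 | (1 << 7) = 143 | 128 = 143

143


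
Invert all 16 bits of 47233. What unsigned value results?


47233 ^ 65535 = 18302

18302


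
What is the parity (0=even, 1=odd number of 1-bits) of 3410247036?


0b11001011010001000011110101111100 has 17 ones => parity 1

1


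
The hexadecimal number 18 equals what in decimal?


18 hex = 24 decimal

24


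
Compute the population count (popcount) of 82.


0b1010010 has 3 set bits

3


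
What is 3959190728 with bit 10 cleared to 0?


3959190728 & ~(1 << 10) = 3959189704

3959189704


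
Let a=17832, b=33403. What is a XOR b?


17832 ^ 33403 = 51155

51155


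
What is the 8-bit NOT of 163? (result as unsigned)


~0b10100011 = 0b1011100 = 92 (8-bit unsigned)

92


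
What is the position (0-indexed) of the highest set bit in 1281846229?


0b1001100011001110110101111010101. Highest set bit at position 30

30


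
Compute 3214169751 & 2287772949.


0b10111111100101000101011010010111 & 0b10001000010111001010010100010101 = 0b10001000000101000000010000010101 = 2283013141

2283013141


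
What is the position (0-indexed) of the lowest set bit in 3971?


0b111110000011. Lowest set bit at position 0

0


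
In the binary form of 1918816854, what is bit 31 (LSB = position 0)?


0b1110010010111101101001001010110, position 31 = 0

0


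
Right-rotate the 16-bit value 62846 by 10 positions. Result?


Rotate 0b1111010101111110 right by 10 (16-bit) = 0b101111110111101 = 24509

24509


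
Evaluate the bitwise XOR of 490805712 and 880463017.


0b11101010000010001100111010000 ^ 0b110100011110101100110010101001 = 0b101001001110111101010101111001 = 691787129

691787129


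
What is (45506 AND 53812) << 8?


Step 1: 45506 & 53812 = 36864
Step 2: 36864 << 8 = 9437184

9437184


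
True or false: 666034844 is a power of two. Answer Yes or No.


0b100111101100101110001010011100. Multiple bits set => No

No


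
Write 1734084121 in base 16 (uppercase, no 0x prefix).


1734084121 = 675C0619 hex

675C0619


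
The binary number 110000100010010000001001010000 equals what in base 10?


110000100010010000001001010000 in decimal = 814285392

814285392


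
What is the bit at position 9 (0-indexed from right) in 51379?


0b1100100010110011, position 9 = 0

0


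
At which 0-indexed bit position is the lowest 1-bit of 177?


0b10110001. Lowest set bit at position 0

0


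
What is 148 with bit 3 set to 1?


148 | (1 << 3) = 148 | 8 = 156

156


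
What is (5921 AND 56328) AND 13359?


Step 1: 5921 & 56328 = 5120
Step 2: 5120 & 13359 = 5120

5120


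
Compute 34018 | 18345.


0b1000010011100010 | 0b100011110101001 = 0b1100011111101011 = 51179

51179


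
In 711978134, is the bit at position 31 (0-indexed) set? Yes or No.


0b101010011011111110110010010110, bit 31 = 0. No

No


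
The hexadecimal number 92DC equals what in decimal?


92DC hex = 37596 decimal

37596


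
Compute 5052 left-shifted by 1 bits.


0b1001110111100 << 1 = 0b10011101111000 = 10104

10104


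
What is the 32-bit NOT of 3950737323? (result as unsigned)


~0b11101011011110110111011110101011 = 0b10100100001001000100001010100 = 344229972 (32-bit unsigned)

344229972


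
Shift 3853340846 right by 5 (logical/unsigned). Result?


0b11100101101011010101000010101110 >> 5 = 0b111001011010110101010000101 = 120416901

120416901


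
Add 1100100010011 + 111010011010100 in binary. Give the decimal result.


1100100010011 + 111010011010100 = 1000110111100111 = 36327

36327


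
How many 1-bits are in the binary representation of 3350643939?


0b11000111101101101100010011100011 has 18 set bits

18


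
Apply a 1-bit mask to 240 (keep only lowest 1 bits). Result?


240 & 1 = 0

0


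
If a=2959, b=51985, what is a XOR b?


2959 ^ 51985 = 49310

49310


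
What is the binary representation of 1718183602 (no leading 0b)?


1718183602 = 1100110011010010110011010110010 in binary

1100110011010010110011010110010


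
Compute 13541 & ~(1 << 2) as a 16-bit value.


13541 & ~(1 << 2) = 13537

13537


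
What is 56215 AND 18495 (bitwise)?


0b1101101110010111 & 0b100100000111111 = 0b100100000010111 = 18455

18455


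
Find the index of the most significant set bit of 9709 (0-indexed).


0b10010111101101. Highest set bit at position 13

13


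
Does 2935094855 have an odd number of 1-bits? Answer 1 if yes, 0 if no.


0b10101110111100011111111001000111 has 21 ones => parity 1

1


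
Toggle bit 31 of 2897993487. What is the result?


2897993487 ^ (1 << 31) = 2897993487 ^ 2147483648 = 750509839

750509839


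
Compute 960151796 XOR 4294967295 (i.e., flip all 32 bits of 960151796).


960151796 ^ 4294967295 = 3334815499

3334815499


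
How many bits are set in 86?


0b1010110 has 4 set bits

4


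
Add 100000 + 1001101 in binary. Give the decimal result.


100000 + 1001101 = 1101101 = 109

109


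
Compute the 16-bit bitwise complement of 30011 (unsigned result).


~0b111010100111011 = 0b1000101011000100 = 35524 (16-bit unsigned)

35524


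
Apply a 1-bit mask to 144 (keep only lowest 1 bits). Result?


144 & 1 = 0

0


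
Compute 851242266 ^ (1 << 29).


851242266 ^ (1 << 29) = 851242266 ^ 536870912 = 314371354

314371354


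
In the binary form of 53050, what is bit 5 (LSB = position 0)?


0b1100111100111010, position 5 = 1

1


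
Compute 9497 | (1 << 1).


9497 | (1 << 1) = 9497 | 2 = 9499

9499


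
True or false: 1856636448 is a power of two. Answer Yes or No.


0b1101110101010100000011000100000. Multiple bits set => No

No


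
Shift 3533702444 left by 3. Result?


0b11010010101000000000010100101100 << 3 = 0b11010010101000000000010100101100000 = 28269619552

28269619552


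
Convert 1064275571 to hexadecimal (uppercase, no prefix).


1064275571 = 3F6F8E73 hex

3F6F8E73


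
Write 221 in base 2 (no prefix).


221 = 11011101 in binary

11011101


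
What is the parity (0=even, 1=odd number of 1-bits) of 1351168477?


0b1010000100010010011000111011101 has 14 ones => parity 0

0


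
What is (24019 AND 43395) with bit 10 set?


Step 1: 24019 & 43395 = 2435
Step 2: 2435 | (1 << 10) = 2435 | 1024 = 3459

3459


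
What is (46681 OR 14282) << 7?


Step 1: 46681 | 14282 = 47067
Step 2: 47067 << 7 = 6024576

6024576


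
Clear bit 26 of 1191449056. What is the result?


1191449056 & ~(1 << 26) = 1124340192

1124340192


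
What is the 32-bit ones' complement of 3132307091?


3132307091 ^ 4294967295 = 1162660204

1162660204


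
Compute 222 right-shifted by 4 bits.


0b11011110 >> 4 = 0b1101 = 13

13


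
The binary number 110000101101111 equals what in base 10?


110000101101111 in decimal = 24943

24943


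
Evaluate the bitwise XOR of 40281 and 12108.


0b1001110101011001 ^ 0b10111101001100 = 0b1011001000010101 = 45589

45589


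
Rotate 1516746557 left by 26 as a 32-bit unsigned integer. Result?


Rotate 0b1011010011001111011011100111101 left by 26 (32-bit) = 0b11110101011010011001111011011100 = 4117339868

4117339868


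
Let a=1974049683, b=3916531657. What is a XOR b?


1974049683 ^ 3916531657 = 2631408730

2631408730


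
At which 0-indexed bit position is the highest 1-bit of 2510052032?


0b10010101100111000101101011000000. Highest set bit at position 31

31


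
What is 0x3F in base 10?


3F hex = 63 decimal

63


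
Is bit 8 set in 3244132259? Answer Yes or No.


0b11000001010111011000011110100011, bit 8 = 1. Yes

Yes


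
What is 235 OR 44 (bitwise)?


0b11101011 | 0b101100 = 0b11101111 = 239

239


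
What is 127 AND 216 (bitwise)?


0b1111111 & 0b11011000 = 0b1011000 = 88

88


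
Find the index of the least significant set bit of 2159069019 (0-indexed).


0b10000000101100001100011101011011. Lowest set bit at position 0

0


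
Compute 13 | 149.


0b1101 | 0b10010101 = 0b10011101 = 157

157


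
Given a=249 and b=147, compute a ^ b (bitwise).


249 ^ 147 = 106

106


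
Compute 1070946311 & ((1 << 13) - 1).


1070946311 & 8191 = 6151

6151


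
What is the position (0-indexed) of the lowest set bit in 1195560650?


0b1000111010000101100111011001010. Lowest set bit at position 1

1


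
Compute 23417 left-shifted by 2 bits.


0b101101101111001 << 2 = 0b10110110111100100 = 93668

93668


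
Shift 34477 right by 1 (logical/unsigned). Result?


0b1000011010101101 >> 1 = 0b100001101010110 = 17238

17238


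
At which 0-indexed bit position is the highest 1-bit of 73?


0b1001001. Highest set bit at position 6

6


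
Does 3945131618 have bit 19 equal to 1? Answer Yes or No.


0b11101011001001011110111001100010, bit 19 = 0. No

No


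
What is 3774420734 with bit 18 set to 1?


3774420734 | (1 << 18) = 3774420734 | 262144 = 3774682878

3774682878


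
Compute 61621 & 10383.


0b1111000010110101 & 0b10100010001111 = 0b10000010000101 = 8325

8325


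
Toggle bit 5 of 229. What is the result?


229 ^ (1 << 5) = 229 ^ 32 = 197

197


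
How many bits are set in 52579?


0b1100110101100011 has 9 set bits

9


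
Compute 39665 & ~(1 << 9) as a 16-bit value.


39665 & ~(1 << 9) = 39153

39153


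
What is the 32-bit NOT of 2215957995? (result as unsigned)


~0b10000100000101001101010111101011 = 0b1111011111010110010101000010100 = 2079009300 (32-bit unsigned)

2079009300


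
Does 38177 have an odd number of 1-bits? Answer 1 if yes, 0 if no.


0b1001010100100001 has 6 ones => parity 0

0


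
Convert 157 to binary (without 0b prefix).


157 = 10011101 in binary

10011101


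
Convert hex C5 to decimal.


C5 hex = 197 decimal

197


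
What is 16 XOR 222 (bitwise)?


0b10000 ^ 0b11011110 = 0b11001110 = 206

206


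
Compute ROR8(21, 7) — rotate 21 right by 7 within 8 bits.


Rotate 0b10101 right by 7 (8-bit) = 0b101010 = 42

42


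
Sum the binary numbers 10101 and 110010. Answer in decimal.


10101 + 110010 = 1000111 = 71

71


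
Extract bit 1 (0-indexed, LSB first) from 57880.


0b1110001000011000, position 1 = 0

0


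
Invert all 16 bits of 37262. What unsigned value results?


37262 ^ 65535 = 28273

28273


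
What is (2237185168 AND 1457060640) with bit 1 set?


Step 1: 2237185168 & 1457060640 = 72923136
Step 2: 72923136 | (1 << 1) = 72923136 | 2 = 72923138

72923138


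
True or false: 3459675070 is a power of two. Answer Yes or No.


0b11001110001101100111001110111110. Multiple bits set => No

No


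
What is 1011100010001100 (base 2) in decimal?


1011100010001100 in decimal = 47244

47244


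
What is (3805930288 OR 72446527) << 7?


Step 1: 3805930288 | 72446527 = 3873043263
Step 2: 3873043263 << 7 = 495749537664

495749537664


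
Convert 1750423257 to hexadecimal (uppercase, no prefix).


1750423257 = 685556D9 hex

685556D9


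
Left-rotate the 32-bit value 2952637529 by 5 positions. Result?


Rotate 0b10101111111111011010110001011001 left by 5 (32-bit) = 0b11111111101101011000101100110101 = 4290087733

4290087733


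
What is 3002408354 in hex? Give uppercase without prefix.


3002408354 = B2F51DA2 hex

B2F51DA2


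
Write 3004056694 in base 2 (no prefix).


3004056694 = 10110011000011100100010001110110 in binary

10110011000011100100010001110110


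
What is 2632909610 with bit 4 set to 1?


2632909610 | (1 << 4) = 2632909610 | 16 = 2632909626

2632909626


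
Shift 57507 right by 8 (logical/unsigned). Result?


0b1110000010100011 >> 8 = 0b11100000 = 224

224


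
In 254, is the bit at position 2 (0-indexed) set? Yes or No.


0b11111110, bit 2 = 1. Yes

Yes


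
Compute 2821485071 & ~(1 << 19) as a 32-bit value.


2821485071 & ~(1 << 19) = 2820960783

2820960783


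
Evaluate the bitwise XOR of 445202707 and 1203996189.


0b11010100010010100000100010011 ^ 0b1000111110000111000011000011101 = 0b1011101010010101100011100001110 = 1565181710

1565181710


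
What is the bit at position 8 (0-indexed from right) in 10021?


0b10011100100101, position 8 = 1

1


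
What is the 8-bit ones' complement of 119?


119 ^ 255 = 136

136


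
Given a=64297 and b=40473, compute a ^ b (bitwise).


64297 ^ 40473 = 25904

25904


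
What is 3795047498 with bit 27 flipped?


3795047498 ^ (1 << 27) = 3795047498 ^ 134217728 = 3929265226

3929265226


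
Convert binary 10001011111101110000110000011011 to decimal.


10001011111101110000110000011011 in decimal = 2348223515

2348223515


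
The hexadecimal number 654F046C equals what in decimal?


654F046C hex = 1699677292 decimal

1699677292


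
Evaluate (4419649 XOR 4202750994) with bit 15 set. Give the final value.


Step 1: 4419649 ^ 4202750994 = 4207121491
Step 2: 4207121491 | (1 << 15) = 4207121491 | 32768 = 4207121491

4207121491


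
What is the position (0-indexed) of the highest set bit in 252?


0b11111100. Highest set bit at position 7

7


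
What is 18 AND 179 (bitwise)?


0b10010 & 0b10110011 = 0b10010 = 18

18


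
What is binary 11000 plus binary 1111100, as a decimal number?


11000 + 1111100 = 10010100 = 148

148


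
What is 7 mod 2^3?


7 & 7 = 7

7


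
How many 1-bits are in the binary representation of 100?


0b1100100 has 3 set bits

3


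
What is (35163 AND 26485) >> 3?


Step 1: 35163 & 26485 = 337
Step 2: 337 >> 3 = 42

42


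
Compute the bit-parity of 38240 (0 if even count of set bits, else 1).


0b1001010101100000 has 6 ones => parity 0

0


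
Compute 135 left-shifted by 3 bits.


0b10000111 << 3 = 0b10000111000 = 1080

1080


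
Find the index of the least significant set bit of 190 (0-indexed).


0b10111110. Lowest set bit at position 1

1


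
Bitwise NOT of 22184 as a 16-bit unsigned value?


~0b101011010101000 = 0b1010100101010111 = 43351 (16-bit unsigned)

43351


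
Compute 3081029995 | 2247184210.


0b10110111101001001100100101101011 | 0b10000101111100010100111101010010 = 0b10110111111101011100111101111011 = 3086339963

3086339963


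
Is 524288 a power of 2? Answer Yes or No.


0b10000000000000000000. Only one bit set => Yes

Yes


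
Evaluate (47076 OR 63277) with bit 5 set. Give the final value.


Step 1: 47076 | 63277 = 63469
Step 2: 63469 | (1 << 5) = 63469 | 32 = 63469

63469


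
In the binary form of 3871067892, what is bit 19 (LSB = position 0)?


0b11100110101110111100111011110100, position 19 = 1

1


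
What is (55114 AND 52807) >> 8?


Step 1: 55114 & 52807 = 50754
Step 2: 50754 >> 8 = 198

198


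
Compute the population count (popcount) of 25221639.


0b1100000001101101000000111 has 10 set bits

10


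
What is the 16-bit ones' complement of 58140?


58140 ^ 65535 = 7395

7395


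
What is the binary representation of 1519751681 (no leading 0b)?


1519751681 = 1011010100101011001001000000001 in binary

1011010100101011001001000000001


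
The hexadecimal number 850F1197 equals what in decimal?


850F1197 hex = 2232357271 decimal

2232357271


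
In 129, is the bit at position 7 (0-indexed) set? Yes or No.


0b10000001, bit 7 = 1. Yes

Yes


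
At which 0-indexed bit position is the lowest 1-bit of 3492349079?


0b11010000001010010000010010010111. Lowest set bit at position 0

0


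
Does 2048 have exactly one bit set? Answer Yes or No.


0b100000000000. Only one bit set => Yes

Yes


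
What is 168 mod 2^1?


168 & 1 = 0

0


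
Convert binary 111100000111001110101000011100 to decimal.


111100000111001110101000011100 in decimal = 1008527900

1008527900


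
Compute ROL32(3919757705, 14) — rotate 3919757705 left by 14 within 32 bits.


Rotate 0b11101001101000101100000110001001 left by 14 (32-bit) = 0b10110000011000100111101001101000 = 2959243880

2959243880


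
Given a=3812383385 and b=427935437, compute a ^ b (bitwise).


3812383385 ^ 427935437 = 4206730324

4206730324


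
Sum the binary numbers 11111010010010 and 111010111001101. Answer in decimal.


11111010010010 + 111010111001101 = 1011010001011111 = 46175

46175


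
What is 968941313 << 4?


0b111001110000001101111100000001 << 4 = 0b1110011100000011011111000000010000 = 15503061008

15503061008


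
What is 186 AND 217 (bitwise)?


0b10111010 & 0b11011001 = 0b10011000 = 152

152


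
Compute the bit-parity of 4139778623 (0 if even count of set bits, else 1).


0b11110110110000000000001000111111 has 15 ones => parity 1

1


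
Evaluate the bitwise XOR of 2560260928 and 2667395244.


0b10011000100110100111101101000000 ^ 0b10011110111111010011100010101100 = 0b110011001110100001111101100 = 107430892

107430892


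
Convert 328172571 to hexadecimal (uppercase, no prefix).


328172571 = 138F841B hex

138F841B


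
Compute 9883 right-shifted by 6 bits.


0b10011010011011 >> 6 = 0b10011010 = 154

154


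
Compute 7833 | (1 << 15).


7833 | (1 << 15) = 7833 | 32768 = 40601

40601


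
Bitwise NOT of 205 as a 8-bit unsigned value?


~0b11001101 = 0b110010 = 50 (8-bit unsigned)

50


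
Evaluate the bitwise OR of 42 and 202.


0b101010 | 0b11001010 = 0b11101010 = 234

234


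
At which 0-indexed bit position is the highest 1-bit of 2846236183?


0b10101001101001100001111000010111. Highest set bit at position 31

31


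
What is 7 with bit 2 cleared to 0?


7 & ~(1 << 2) = 3

3


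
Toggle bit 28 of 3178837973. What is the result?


3178837973 ^ (1 << 28) = 3178837973 ^ 268435456 = 2910402517

2910402517


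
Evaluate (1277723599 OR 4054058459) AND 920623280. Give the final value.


Step 1: 1277723599 | 4054058459 = 4255942623
Step 2: 4255942623 & 920623280 = 881623184

881623184


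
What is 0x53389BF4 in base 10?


53389BF4 hex = 1396218868 decimal

1396218868


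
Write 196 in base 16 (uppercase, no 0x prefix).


196 = C4 hex

C4


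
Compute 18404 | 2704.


0b100011111100100 | 0b101010010000 = 0b100111111110100 = 20468

20468


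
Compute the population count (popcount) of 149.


0b10010101 has 4 set bits

4


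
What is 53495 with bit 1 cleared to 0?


53495 & ~(1 << 1) = 53493

53493


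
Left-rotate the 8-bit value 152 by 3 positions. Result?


Rotate 0b10011000 left by 3 (8-bit) = 0b11000100 = 196

196


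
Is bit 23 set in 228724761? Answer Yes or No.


0b1101101000100001000000011001, bit 23 = 1. Yes

Yes


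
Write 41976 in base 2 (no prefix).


41976 = 1010001111111000 in binary

1010001111111000


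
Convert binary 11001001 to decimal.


11001001 in decimal = 201

201


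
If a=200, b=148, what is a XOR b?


200 ^ 148 = 92

92


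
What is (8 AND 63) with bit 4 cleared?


Step 1: 8 & 63 = 8
Step 2: 8 & ~(1 << 4) = 8

8


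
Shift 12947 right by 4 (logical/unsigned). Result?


0b11001010010011 >> 4 = 0b1100101001 = 809

809


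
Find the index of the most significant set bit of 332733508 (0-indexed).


0b10011110101010001110001000100. Highest set bit at position 28

28


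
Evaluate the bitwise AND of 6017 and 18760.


0b1011110000001 & 0b100100101001000 = 0b100000000 = 256

256


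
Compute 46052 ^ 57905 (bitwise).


0b1011001111100100 ^ 0b1110001000110001 = 0b101000111010101 = 20949

20949


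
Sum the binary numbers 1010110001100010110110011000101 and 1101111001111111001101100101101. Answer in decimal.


1010110001100010110110011000101 + 1101111001111111001101100101101 = 11000101011100010000011111110010 = 3312519154

3312519154


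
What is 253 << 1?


0b11111101 << 1 = 0b111111010 = 506

506


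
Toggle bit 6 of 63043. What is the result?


63043 ^ (1 << 6) = 63043 ^ 64 = 62979

62979


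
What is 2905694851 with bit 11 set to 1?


2905694851 | (1 << 11) = 2905694851 | 2048 = 2905696899

2905696899


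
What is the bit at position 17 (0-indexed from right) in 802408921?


0b101111110100111100100111011001, position 17 = 1

1


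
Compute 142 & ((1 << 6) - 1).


142 & 63 = 14

14


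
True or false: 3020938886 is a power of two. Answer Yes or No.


0b10110100000011111101111010000110. Multiple bits set => No

No


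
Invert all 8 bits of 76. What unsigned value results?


76 ^ 255 = 179

179


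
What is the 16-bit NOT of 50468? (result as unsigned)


~0b1100010100100100 = 0b11101011011011 = 15067 (16-bit unsigned)

15067


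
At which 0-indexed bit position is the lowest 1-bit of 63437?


0b1111011111001101. Lowest set bit at position 0

0


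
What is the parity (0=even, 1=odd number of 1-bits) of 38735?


0b1001011101001111 has 10 ones => parity 0

0


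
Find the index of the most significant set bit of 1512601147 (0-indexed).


0b1011010001010000111011000111011. Highest set bit at position 30

30


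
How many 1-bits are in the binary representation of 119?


0b1110111 has 6 set bits

6


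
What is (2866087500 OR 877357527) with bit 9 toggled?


Step 1: 2866087500 | 877357527 = 3202314207
Step 2: 3202314207 ^ (1 << 9) = 3202314207 ^ 512 = 3202313695

3202313695


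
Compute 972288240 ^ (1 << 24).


972288240 ^ (1 << 24) = 972288240 ^ 16777216 = 955511024

955511024


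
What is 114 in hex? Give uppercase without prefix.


114 = 72 hex

72


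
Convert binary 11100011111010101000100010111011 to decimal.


11100011111010101000100010111011 in decimal = 3823798459

3823798459


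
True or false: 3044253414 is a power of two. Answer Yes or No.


0b10110101011100111001111011100110. Multiple bits set => No

No


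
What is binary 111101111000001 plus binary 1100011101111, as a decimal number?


111101111000001 + 1100011101111 = 1001010010110000 = 38064

38064


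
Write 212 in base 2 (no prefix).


212 = 11010100 in binary

11010100


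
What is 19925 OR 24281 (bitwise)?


0b100110111010101 | 0b101111011011001 = 0b101111111011101 = 24541

24541


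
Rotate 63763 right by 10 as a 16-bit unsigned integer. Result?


Rotate 0b1111100100010011 right by 10 (16-bit) = 0b100010011111110 = 17662

17662


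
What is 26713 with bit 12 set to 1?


26713 | (1 << 12) = 26713 | 4096 = 30809

30809


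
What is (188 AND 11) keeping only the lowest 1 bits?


Step 1: 188 & 11 = 8
Step 2: 8 & 1 = 0

0


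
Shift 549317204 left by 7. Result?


0b100000101111011110101001010100 << 7 = 0b1000001011110111101010010101000000000 = 70312602112

70312602112


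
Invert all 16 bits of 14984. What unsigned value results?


14984 ^ 65535 = 50551

50551


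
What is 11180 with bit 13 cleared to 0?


11180 & ~(1 << 13) = 2988

2988


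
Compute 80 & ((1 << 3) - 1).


80 & 7 = 0

0


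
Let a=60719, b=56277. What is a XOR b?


60719 ^ 56277 = 14074

14074


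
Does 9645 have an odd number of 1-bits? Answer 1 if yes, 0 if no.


0b10010110101101 has 8 ones => parity 0

0


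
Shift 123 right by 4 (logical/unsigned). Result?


0b1111011 >> 4 = 0b111 = 7

7


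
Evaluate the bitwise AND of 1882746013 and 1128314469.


0b1110000001110000110110010011101 & 0b1000011010000001011011001100101 = 0b1000000000000000010010000000101 = 1073751045

1073751045
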